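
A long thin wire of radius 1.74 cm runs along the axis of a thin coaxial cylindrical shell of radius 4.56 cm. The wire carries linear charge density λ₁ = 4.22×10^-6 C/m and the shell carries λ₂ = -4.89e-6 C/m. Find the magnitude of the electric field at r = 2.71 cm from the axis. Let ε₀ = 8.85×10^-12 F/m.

E = 2.80×10^6 N/C

Coaxial Gaussian cylinder, radius r = 2.71 cm, length L (between the conductors, 1.74 cm < r < 4.56 cm).
Only the inner wire is enclosed; the outer shell contributes nothing inside itself. λ_enc = λ₁ = 4.22×10^-6 C/m.
By Gauss's law (flux through the curved wall only), E·2πrL = λ_enc L/ε₀.
E = |λ_enc|/(2πε₀r) = (4.22e-6)/(2π·8.85×10^-12·0.0271) = 2.80e6 N/C.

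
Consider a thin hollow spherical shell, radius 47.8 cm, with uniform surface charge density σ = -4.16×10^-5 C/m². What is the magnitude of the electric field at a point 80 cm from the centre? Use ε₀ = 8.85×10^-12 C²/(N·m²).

1.68×10^6 V/m

By spherical symmetry E is radial; choose a Gaussian sphere of radius r = 80 cm (r > 47.8 cm).
The entire shell is enclosed: Q_enc = σ·4πR² = (-4.16e-5)·4π·(0.478)² = -1.194×10^-4 C.
Since E is radial and uniform over the Gaussian sphere, Φ = E·4πr² = Q_enc/ε₀.
E = |Q_enc|/(4πε₀r²) = (1.194e-4)/(4π·8.85×10^-12·(0.8)²) = 1.68e6 N/C.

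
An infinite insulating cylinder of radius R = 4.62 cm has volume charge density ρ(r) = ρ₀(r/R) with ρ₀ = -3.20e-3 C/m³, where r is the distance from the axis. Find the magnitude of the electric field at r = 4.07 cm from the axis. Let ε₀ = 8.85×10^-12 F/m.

|E| = 4.32×10^6 V/m

By cylindrical symmetry E is radial; use a coaxial Gaussian cylinder of radius 4.07 cm and length L (r < R).
Integrating ρ over the cross-section to radius r: λ_enc = (2πρ₀/R) ∫₀^r r'^2 dr' = 2πρ₀ r^3/(3·R) = -9.78×10^-6 C/m.
Applying ∮E·dA = Q_enc/ε₀ with the end caps contributing no flux:
E = |λ_enc|/(2πε₀r) = (9.78×10^-6)/(2π·8.85×10^-12·0.0407) = 4.32×10^6 N/C.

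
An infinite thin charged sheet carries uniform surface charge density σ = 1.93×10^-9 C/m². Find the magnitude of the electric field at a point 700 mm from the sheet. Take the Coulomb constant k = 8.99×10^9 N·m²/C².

|E| ≈ 109 N/C

Choose a cylindrical pillbox piercing the sheet, end faces (area A) parallel to it.
Only the two end caps contribute flux: Φ = 2EA. With Q_enc = σA, Gauss's law gives E = |σ|/(2ε₀).
E = 2πk|σ| = 2π(8.99×10^9)(1.93×10^-9) = 109 N/C.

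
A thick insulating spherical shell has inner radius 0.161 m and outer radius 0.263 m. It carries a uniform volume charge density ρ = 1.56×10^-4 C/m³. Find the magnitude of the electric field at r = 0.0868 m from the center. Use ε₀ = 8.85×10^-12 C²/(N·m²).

|E| = 0 N/C

By spherical symmetry E is radial; choose a Gaussian sphere of radius r = 0.0868 m (r < 0.161 m, inside the empty cavity).
Q_enc = 0 (all charge lies at larger r); Gauss's law gives E = 0.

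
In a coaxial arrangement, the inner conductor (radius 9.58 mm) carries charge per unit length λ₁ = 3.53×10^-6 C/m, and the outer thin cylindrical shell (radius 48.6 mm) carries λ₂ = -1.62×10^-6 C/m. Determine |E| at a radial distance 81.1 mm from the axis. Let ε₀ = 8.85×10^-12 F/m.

E ≈ 4.24e5 V/m

Coaxial Gaussian cylinder, radius r = 81.1 mm, length L (r > 48.6 mm, enclosing both).
λ_enc = λ₁ + λ₂ = (3.53×10^-6) + (-1.62×10^-6) = 1.91e-6 C/m.
Since E is radial and uniform over the curved surface, Φ = E·2πrL = Q_enc/ε₀ = λ_enc L/ε₀.
E = |λ_enc|/(2πε₀r) = (1.91e-6)/(2π·8.85×10^-12·0.0811) = 4.24×10^5 N/C.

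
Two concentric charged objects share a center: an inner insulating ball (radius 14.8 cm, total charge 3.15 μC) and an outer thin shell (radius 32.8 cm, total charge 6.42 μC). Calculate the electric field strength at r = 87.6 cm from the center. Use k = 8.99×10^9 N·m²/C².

E ≈ 1.12×10^5 N/C

Symmetry ⇒ E = E(r) r̂. Gaussian sphere of radius r = 87.6 cm (r > 32.8 cm, enclosing both).
Q_enc = (3.15 μC) + (6.42 μC) = 9.57e-6 C.
Applying ∮E·dA = Q_enc/ε₀ with Φ = E(4πr²):
E = k|Q_enc|/r² = (8.99×10^9)(9.57×10^-6)/(0.876)² = 1.12×10^5 N/C.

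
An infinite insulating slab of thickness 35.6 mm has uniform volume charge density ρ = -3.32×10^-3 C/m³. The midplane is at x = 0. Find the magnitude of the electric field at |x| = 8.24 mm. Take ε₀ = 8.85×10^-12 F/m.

|E| ≈ 3.09e6 N/C

By symmetry E is perpendicular to the slab. A Gaussian pillbox from −8.24 mm to +8.24 mm (face area A) lies entirely within the slab.
Q_enc = ρ·(2x)·A and flux = 2EA, so 2EA = 2ρxA/ε₀ ⇒ E = |ρ|x/ε₀.
E = (3.32e-3)(0.00824)/(8.85×10^-12) = 3.09×10^6 N/C.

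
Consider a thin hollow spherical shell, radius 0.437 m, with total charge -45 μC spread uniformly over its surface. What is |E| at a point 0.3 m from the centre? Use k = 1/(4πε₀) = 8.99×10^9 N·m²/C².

E = 0

Symmetry ⇒ E = E(r) r̂. Gaussian sphere of radius r = 0.3 m (inside the shell, r < 0.437 m).
All the charge is outside the Gaussian surface: Q_enc = 0, hence E = 0 everywhere inside the shell.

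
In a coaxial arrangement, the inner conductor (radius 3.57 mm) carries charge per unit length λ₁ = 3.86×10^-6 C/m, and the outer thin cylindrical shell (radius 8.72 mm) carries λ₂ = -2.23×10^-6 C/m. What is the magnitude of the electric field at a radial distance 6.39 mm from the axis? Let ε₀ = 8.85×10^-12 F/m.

E = 1.09e7 N/C

By cylindrical symmetry E is radial; use a coaxial Gaussian cylinder of radius 6.39 mm and length L (between the conductors, 3.57 mm < r < 8.72 mm).
The shell at 8.72 mm lies outside the Gaussian surface, so λ_enc = λ₁ = 3.86×10^-6 C/m.
By Gauss's law (flux through the curved wall only), E·2πrL = λ_enc L/ε₀.
E = |λ_enc|/(2πε₀r) = (3.86e-6)/(2π·8.85×10^-12·0.00639) = 1.09×10^7 N/C.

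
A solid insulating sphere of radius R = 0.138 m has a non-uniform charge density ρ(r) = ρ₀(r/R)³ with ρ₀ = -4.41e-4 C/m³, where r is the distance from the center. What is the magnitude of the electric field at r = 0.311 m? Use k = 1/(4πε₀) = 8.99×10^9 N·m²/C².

E = 2.26×10^5 N/C

Symmetry ⇒ E = E(r) r̂. Gaussian sphere of radius r = 0.311 m (r > R, all charge enclosed).
Q_enc = 4π ∫₀^R ρ₀(r'/R)^3 r'² dr' = 4πρ₀R³/6 = -2.427e-6 C.
Applying ∮E·dA = Q_enc/ε₀ with Φ = E(4πr²):
E = k|Q_enc|/r² = (8.99×10^9)(2.427e-6)/(0.311)² = 2.26e5 N/C.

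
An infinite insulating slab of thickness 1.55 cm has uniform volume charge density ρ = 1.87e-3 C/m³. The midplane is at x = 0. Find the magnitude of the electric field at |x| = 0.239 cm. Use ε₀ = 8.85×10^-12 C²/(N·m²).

|E| ≈ 5.05×10^5 N/C

By symmetry E is perpendicular to the slab. A Gaussian pillbox from −0.239 cm to +0.239 cm (face area A) lies entirely within the slab.
Q_enc = ρ·(2x)·A and flux = 2EA, so 2EA = 2ρxA/ε₀ ⇒ E = |ρ|x/ε₀.
E = (1.87×10^-3)(0.00239)/(8.85×10^-12) = 5.05×10^5 N/C.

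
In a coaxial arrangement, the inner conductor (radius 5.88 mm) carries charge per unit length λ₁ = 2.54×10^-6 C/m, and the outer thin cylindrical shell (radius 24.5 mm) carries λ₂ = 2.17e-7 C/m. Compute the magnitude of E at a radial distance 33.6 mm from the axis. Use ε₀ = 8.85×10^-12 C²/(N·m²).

Choose a coaxial cylinder of radius r = 33.6 mm (arbitrary length L) as the Gaussian surface (r > 24.5 mm, enclosing both).
λ_enc = λ₁ + λ₂ = (2.54×10^-6) + (2.17e-7) = 2.757e-6 C/m.
Gauss's law: E·2πrL = λ_enc L/ε₀.
E = |λ_enc|/(2πε₀r) = (2.757×10^-6)/(2π·8.85×10^-12·0.0336) = 1.48×10^6 N/C.

E ≈ 1.48×10^6 N/C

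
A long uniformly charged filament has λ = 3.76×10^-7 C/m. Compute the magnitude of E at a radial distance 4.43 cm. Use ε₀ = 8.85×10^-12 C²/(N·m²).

Choose a coaxial cylinder of radius r = 4.43 cm (arbitrary length L) as the Gaussian surface.
Q_enc = λL, so λ_enc = 3.76×10^-7 C/m.
Since E is radial and uniform over the curved surface, Φ = E·2πrL = Q_enc/ε₀ = λ_enc L/ε₀.
E = |λ_enc|/(2πε₀r) = (3.76×10^-7)/(2π·8.85×10^-12·0.0443) = 1.53e5 N/C.

|E| = 1.53e5 V/m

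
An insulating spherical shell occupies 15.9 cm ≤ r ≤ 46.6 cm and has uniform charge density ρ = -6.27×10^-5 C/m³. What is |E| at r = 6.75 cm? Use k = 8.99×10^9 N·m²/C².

Symmetry ⇒ E = E(r) r̂. Gaussian sphere of radius r = 6.75 cm (r < 15.9 cm, inside the empty cavity).
No charge is enclosed, so by Gauss's law E·4πr² = 0 ⇒ E = 0.

|E| = 0 N/C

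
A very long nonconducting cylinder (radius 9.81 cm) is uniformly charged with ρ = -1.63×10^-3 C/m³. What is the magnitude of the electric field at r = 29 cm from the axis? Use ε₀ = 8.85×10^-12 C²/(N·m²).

By cylindrical symmetry E is radial; use a coaxial Gaussian cylinder of radius 29 cm and length L (r > 9.81 cm, full cross-section enclosed).
λ_enc = ρ·πR² = (-1.63×10^-3)π(0.0981)² = -4.928×10^-5 C/m.
Gauss's law: E·2πrL = λ_enc L/ε₀.
E = |λ_enc|/(2πε₀r) = (4.928×10^-5)/(2π·8.85×10^-12·0.29) = 3.06e6 N/C.

E ≈ 3.06×10^6 N/C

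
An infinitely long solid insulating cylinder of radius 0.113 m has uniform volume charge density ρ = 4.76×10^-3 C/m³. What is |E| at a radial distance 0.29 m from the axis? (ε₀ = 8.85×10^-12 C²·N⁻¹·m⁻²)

|E| = 1.18×10^7 V/m

Take a coaxial cylindrical Gaussian surface of radius r = 0.29 m and length L (r > 0.113 m, full cross-section enclosed).
λ_enc = ρ·πR² = (4.76×10^-3)π(0.113)² = 1.909×10^-4 C/m.
Gauss's law: E·2πrL = λ_enc L/ε₀.
E = |λ_enc|/(2πε₀r) = (1.909×10^-4)/(2π·8.85×10^-12·0.29) = 1.18×10^7 N/C.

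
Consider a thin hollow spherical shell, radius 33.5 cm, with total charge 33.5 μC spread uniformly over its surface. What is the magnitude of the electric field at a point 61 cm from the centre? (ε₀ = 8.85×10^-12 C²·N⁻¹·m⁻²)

Symmetry ⇒ E = E(r) r̂. Gaussian sphere of radius r = 61 cm (r > 33.5 cm).
The entire shell is enclosed: Q_enc = 3.35e-5 C.
Gauss's law: E·4πr² = Q_enc/ε₀.
E = |Q_enc|/(4πε₀r²) = (3.35e-5)/(4π·8.85×10^-12·(0.61)²) = 8.10×10^5 N/C.

|E| ≈ 8.10×10^5 N/C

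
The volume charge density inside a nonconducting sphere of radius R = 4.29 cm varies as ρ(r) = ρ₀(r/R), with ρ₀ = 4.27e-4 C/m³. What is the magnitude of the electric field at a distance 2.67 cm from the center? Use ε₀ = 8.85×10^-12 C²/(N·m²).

|E| ≈ 2.00e5 V/m

Use a concentric Gaussian sphere at r = 2.67 cm (r < R).
Integrate the density: Q_enc = 4π ∫₀^r ρ₀(r'/R)^1 r'² dr' = 4πρ₀ r^4/(4·R) = 1.589×10^-8 C.
Applying ∮E·dA = Q_enc/ε₀ with Φ = E(4πr²):
E = |Q_enc|/(4πε₀r²) = (1.589×10^-8)/(4π·8.85×10^-12·(0.0267)²) = 2.00e5 N/C.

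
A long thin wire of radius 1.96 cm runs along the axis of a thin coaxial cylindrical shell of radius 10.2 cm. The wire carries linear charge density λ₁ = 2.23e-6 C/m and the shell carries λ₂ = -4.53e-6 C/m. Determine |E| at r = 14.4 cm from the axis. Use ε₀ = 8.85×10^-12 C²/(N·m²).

Take a coaxial cylindrical Gaussian surface of radius r = 14.4 cm and length L (r > 10.2 cm, enclosing both).
λ_enc = λ₁ + λ₂ = (2.23×10^-6) + (-4.53×10^-6) = -2.30×10^-6 C/m.
Since E is radial and uniform over the curved surface, Φ = E·2πrL = Q_enc/ε₀ = λ_enc L/ε₀.
E = |λ_enc|/(2πε₀r) = (2.30e-6)/(2π·8.85×10^-12·0.144) = 2.87e5 N/C.

E = 2.87×10^5 V/m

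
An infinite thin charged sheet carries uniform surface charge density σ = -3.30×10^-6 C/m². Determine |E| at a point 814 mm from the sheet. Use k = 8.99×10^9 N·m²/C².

E ≈ 1.86×10^5 N/C

By planar symmetry E is perpendicular to the sheet and uniform; use a Gaussian pillbox with flat faces of area A on each side of the sheet.
Only the two end caps contribute flux: Φ = 2EA. With Q_enc = σA, Gauss's law gives E = |σ|/(2ε₀).
E = 2πk|σ| = 2π(8.99×10^9)(3.30×10^-6) = 1.86e5 N/C.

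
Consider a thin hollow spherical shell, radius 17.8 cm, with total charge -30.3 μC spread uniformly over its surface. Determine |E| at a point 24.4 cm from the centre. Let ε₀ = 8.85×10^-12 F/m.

E = 4.58e6 N/C

Symmetry ⇒ E = E(r) r̂. Gaussian sphere of radius r = 24.4 cm (r > 17.8 cm).
The entire shell is enclosed: Q_enc = -3.03×10^-5 C.
By Gauss's law, ∮E·dA = E·4πr² = Q_enc/ε₀.
E = |Q_enc|/(4πε₀r²) = (3.03e-5)/(4π·8.85×10^-12·(0.244)²) = 4.58×10^6 N/C.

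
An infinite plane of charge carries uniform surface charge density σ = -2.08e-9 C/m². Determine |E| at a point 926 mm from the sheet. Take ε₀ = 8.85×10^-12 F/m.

Choose a cylindrical pillbox piercing the sheet, end faces (area A) parallel to it.
Only the two end caps contribute flux: Φ = 2EA. With Q_enc = σA, Gauss's law gives E = |σ|/(2ε₀).
E = |σ|/(2ε₀) = (2.08e-9)/(2·8.85×10^-12) = 118 N/C.

|E| = 118 N/C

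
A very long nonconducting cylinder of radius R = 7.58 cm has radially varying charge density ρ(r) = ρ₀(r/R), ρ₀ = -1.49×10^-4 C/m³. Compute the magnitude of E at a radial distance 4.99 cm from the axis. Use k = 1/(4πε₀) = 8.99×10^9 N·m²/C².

By cylindrical symmetry E is radial; use a coaxial Gaussian cylinder of radius 4.99 cm and length L (r < R).
λ_enc = ∫₀^r ρ(r')·2πr' dr' = (2πρ₀/R)·r^3/3 = -5.115×10^-7 C/m.
By Gauss's law (flux through the curved wall only), E·2πrL = λ_enc L/ε₀.
E = 2k|λ_enc|/r = 2(8.99×10^9)(5.115e-7)/(0.0499) = 1.84×10^5 N/C.

1.84×10^5 N/C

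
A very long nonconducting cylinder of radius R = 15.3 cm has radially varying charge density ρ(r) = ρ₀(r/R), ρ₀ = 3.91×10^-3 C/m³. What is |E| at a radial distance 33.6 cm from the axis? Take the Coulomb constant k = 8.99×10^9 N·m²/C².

Coaxial Gaussian cylinder, radius r = 33.6 cm, length L (r > R, full charge per length enclosed).
λ_enc = 2π ∫₀^R ρ₀(r'/R)^1 r' dr' = 2πρ₀R²/3 = 1.917e-4 C/m.
Applying ∮E·dA = Q_enc/ε₀ with the end caps contributing no flux:
E = 2k|λ_enc|/r = 2(8.99×10^9)(1.917e-4)/(0.336) = 1.03e7 N/C.

1.03×10^7 V/m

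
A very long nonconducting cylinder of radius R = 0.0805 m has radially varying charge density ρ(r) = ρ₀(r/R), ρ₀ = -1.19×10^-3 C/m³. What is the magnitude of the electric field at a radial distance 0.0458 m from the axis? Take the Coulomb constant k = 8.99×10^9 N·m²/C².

Take a coaxial cylindrical Gaussian surface of radius r = 0.0458 m and length L (r < R).
λ_enc = ∫₀^r ρ(r')·2πr' dr' = (2πρ₀/R)·r^3/3 = -2.974×10^-6 C/m.
Applying ∮E·dA = Q_enc/ε₀ with the end caps contributing no flux:
E = 2k|λ_enc|/r = 2(8.99×10^9)(2.974e-6)/(0.0458) = 1.17×10^6 N/C.

|E| ≈ 1.17×10^6 V/m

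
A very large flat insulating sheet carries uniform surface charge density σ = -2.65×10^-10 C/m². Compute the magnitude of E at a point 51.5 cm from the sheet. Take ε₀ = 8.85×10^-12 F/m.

Choose a cylindrical pillbox piercing the sheet, end faces (area A) parallel to it.
Flux Φ = 2EA and Q_enc = σA, so 2EA = σA/ε₀ ⇒ E = |σ|/(2ε₀), independent of distance.
E = |σ|/(2ε₀) = (2.65×10^-10)/(2·8.85×10^-12) = 15 N/C.

E = 15 N/C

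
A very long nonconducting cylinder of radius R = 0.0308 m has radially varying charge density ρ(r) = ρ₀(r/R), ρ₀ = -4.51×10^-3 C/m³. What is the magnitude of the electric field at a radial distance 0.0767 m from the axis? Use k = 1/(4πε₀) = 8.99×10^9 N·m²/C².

By cylindrical symmetry E is radial; use a coaxial Gaussian cylinder of radius 0.0767 m and length L (r > R, full charge per length enclosed).
λ_enc = 2π ∫₀^R ρ₀(r'/R)^1 r' dr' = 2πρ₀R²/3 = -8.961e-6 C/m.
Since E is radial and uniform over the curved surface, Φ = E·2πrL = Q_enc/ε₀ = λ_enc L/ε₀.
E = 2k|λ_enc|/r = 2(8.99×10^9)(8.961e-6)/(0.0767) = 2.10×10^6 N/C.

2.10×10^6 N/C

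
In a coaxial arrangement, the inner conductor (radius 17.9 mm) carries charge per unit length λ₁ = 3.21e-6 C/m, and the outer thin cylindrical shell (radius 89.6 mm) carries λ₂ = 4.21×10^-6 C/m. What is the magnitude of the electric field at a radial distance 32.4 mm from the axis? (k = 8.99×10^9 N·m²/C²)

E = 1.78×10^6 N/C

Take a coaxial cylindrical Gaussian surface of radius r = 32.4 mm and length L (between the conductors, 17.9 mm < r < 89.6 mm).
The shell at 89.6 mm lies outside the Gaussian surface, so λ_enc = λ₁ = 3.21e-6 C/m.
Applying ∮E·dA = Q_enc/ε₀ with the end caps contributing no flux:
E = 2k|λ_enc|/r = 2(8.99×10^9)(3.21e-6)/(0.0324) = 1.78×10^6 N/C.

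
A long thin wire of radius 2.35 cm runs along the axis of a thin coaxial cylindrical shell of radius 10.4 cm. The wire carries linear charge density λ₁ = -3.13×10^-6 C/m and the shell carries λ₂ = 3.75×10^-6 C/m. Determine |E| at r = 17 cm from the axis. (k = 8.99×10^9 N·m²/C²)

E ≈ 6.56e4 V/m

Choose a coaxial cylinder of radius r = 17 cm (arbitrary length L) as the Gaussian surface (r > 10.4 cm, enclosing both).
λ_enc = λ₁ + λ₂ = (-3.13×10^-6) + (3.75×10^-6) = 6.20×10^-7 C/m.
Since E is radial and uniform over the curved surface, Φ = E·2πrL = Q_enc/ε₀ = λ_enc L/ε₀.
E = 2k|λ_enc|/r = 2(8.99×10^9)(6.20×10^-7)/(0.17) = 6.56×10^4 N/C.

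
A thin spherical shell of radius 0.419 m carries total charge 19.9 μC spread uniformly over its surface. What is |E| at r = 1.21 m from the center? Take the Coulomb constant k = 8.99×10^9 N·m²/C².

E = 1.22×10^5 V/m

By spherical symmetry E is radial; choose a Gaussian sphere of radius r = 1.21 m (r > 0.419 m).
The entire shell is enclosed: Q_enc = 1.99×10^-5 C.
By Gauss's law, ∮E·dA = E·4πr² = Q_enc/ε₀.
E = k|Q_enc|/r² = (8.99×10^9)(1.99×10^-5)/(1.21)² = 1.22e5 N/C.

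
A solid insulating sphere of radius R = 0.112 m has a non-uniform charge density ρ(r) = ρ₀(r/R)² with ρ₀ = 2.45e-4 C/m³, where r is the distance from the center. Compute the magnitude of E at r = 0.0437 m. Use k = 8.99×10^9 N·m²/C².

E = 3.68×10^4 N/C

By spherical symmetry E is radial; choose a Gaussian sphere of radius r = 0.0437 m (r < R).
Integrate the density: Q_enc = 4π ∫₀^r ρ₀(r'/R)^2 r'² dr' = 4πρ₀ r^5/(5·R²) = 7.823e-9 C.
Gauss's law: E·4πr² = Q_enc/ε₀.
E = k|Q_enc|/r² = (8.99×10^9)(7.823×10^-9)/(0.0437)² = 3.68×10^4 N/C.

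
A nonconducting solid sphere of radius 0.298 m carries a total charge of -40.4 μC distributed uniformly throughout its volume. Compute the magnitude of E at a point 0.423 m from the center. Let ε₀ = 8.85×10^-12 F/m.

E ≈ 2.03e6 V/m

By spherical symmetry E is radial; choose a Gaussian sphere of radius r = 0.423 m (r > R, so the entire charge is enclosed).
Q_enc = -40.4 μC = -4.04×10^-5 C.
By Gauss's law, ∮E·dA = E·4πr² = Q_enc/ε₀.
E = |Q_enc|/(4πε₀r²) = (4.04×10^-5)/(4π·8.85×10^-12·(0.423)²) = 2.03×10^6 N/C.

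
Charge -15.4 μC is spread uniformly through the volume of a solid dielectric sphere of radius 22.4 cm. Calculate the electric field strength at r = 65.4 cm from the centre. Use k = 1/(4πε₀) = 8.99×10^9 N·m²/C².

3.24×10^5 N/C

Use a concentric Gaussian sphere at r = 65.4 cm (r > R, so the entire charge is enclosed).
Q_enc = -15.4 μC = -1.54×10^-5 C.
Since E is radial and uniform over the Gaussian sphere, Φ = E·4πr² = Q_enc/ε₀.
E = k|Q_enc|/r² = (8.99×10^9)(1.54×10^-5)/(0.654)² = 3.24e5 N/C.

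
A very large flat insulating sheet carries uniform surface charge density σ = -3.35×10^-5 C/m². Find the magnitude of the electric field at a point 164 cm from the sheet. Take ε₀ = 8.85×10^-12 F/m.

|E| ≈ 1.89e6 V/m

Choose a cylindrical pillbox piercing the sheet, end faces (area A) parallel to it.
Only the two end caps contribute flux: Φ = 2EA. With Q_enc = σA, Gauss's law gives E = |σ|/(2ε₀).
E = |σ|/(2ε₀) = (3.35×10^-5)/(2·8.85×10^-12) = 1.89e6 N/C.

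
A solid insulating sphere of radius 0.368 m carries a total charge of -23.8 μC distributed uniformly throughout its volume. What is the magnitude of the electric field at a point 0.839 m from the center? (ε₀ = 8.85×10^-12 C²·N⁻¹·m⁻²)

E ≈ 3.04×10^5 N/C

By spherical symmetry E is radial; choose a Gaussian sphere of radius r = 0.839 m (r > R, so the entire charge is enclosed).
Q_enc = -23.8 μC = -2.38×10^-5 C.
Applying ∮E·dA = Q_enc/ε₀ with Φ = E(4πr²):
E = |Q_enc|/(4πε₀r²) = (2.38e-5)/(4π·8.85×10^-12·(0.839)²) = 3.04×10^5 N/C.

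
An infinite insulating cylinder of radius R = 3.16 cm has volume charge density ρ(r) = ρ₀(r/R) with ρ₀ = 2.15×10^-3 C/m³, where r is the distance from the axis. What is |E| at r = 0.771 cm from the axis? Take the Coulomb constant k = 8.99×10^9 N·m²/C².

By cylindrical symmetry E is radial; use a coaxial Gaussian cylinder of radius 0.771 cm and length L (r < R).
Integrating ρ over the cross-section to radius r: λ_enc = (2πρ₀/R) ∫₀^r r'^2 dr' = 2πρ₀ r^3/(3·R) = 6.531e-8 C/m.
Applying ∮E·dA = Q_enc/ε₀ with the end caps contributing no flux:
E = 2k|λ_enc|/r = 2(8.99×10^9)(6.531×10^-8)/(0.00771) = 1.52×10^5 N/C.

E ≈ 1.52×10^5 N/C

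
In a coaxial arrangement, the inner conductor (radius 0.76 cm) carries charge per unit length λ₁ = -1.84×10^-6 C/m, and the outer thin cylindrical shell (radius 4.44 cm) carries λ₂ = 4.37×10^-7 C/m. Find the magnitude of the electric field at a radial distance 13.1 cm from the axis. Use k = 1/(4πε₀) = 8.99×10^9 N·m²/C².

By cylindrical symmetry E is radial; use a coaxial Gaussian cylinder of radius 13.1 cm and length L (r > 4.44 cm, enclosing both).
λ_enc = λ₁ + λ₂ = (-1.84×10^-6) + (4.37e-7) = -1.403×10^-6 C/m.
Gauss's law: E·2πrL = λ_enc L/ε₀.
E = 2k|λ_enc|/r = 2(8.99×10^9)(1.403×10^-6)/(0.131) = 1.93×10^5 N/C.

|E| ≈ 1.93e5 V/m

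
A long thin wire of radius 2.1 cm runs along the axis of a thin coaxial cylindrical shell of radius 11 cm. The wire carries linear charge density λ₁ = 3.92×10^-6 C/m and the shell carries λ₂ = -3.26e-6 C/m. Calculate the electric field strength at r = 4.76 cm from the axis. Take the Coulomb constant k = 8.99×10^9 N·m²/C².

E = 1.48e6 N/C

Coaxial Gaussian cylinder, radius r = 4.76 cm, length L (between the conductors, 2.1 cm < r < 11 cm).
The shell at 11 cm lies outside the Gaussian surface, so λ_enc = λ₁ = 3.92×10^-6 C/m.
Applying ∮E·dA = Q_enc/ε₀ with the end caps contributing no flux:
E = 2k|λ_enc|/r = 2(8.99×10^9)(3.92×10^-6)/(0.0476) = 1.48×10^6 N/C.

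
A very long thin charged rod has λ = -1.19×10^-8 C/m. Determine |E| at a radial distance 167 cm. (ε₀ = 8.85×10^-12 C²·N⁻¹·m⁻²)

Coaxial Gaussian cylinder, radius r = 167 cm, length L.
Q_enc = λL, so λ_enc = -1.19e-8 C/m.
By Gauss's law (flux through the curved wall only), E·2πrL = λ_enc L/ε₀.
E = |λ_enc|/(2πε₀r) = (1.19×10^-8)/(2π·8.85×10^-12·1.67) = 128 N/C.

E = 128 N/C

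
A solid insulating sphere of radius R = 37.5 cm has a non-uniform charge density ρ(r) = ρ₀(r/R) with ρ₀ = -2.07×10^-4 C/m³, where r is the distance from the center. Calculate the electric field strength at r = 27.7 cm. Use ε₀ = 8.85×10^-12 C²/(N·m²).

By spherical symmetry E is radial; choose a Gaussian sphere of radius r = 27.7 cm (r < R).
Integrate the density: Q_enc = 4π ∫₀^r ρ₀(r'/R)^1 r'² dr' = 4πρ₀ r^4/(4·R) = -1.021×10^-5 C.
Applying ∮E·dA = Q_enc/ε₀ with Φ = E(4πr²):
E = |Q_enc|/(4πε₀r²) = (1.021e-5)/(4π·8.85×10^-12·(0.277)²) = 1.20e6 N/C.

E ≈ 1.20e6 N/C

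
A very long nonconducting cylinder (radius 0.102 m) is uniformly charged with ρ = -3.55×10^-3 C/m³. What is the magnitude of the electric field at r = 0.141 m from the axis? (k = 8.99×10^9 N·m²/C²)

Choose a coaxial cylinder of radius r = 0.141 m (arbitrary length L) as the Gaussian surface (r > 0.102 m, full cross-section enclosed).
λ_enc = ρ·πR² = (-3.55e-3)π(0.102)² = -1.16e-4 C/m.
Applying ∮E·dA = Q_enc/ε₀ with the end caps contributing no flux:
E = 2k|λ_enc|/r = 2(8.99×10^9)(1.16×10^-4)/(0.141) = 1.48e7 N/C.

E = 1.48×10^7 N/C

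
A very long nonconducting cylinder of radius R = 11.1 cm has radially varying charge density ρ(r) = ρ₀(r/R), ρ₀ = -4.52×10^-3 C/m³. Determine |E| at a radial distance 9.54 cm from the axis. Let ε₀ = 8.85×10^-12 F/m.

Choose a coaxial cylinder of radius r = 9.54 cm (arbitrary length L) as the Gaussian surface (r < R).
Integrating ρ over the cross-section to radius r: λ_enc = (2πρ₀/R) ∫₀^r r'^2 dr' = 2πρ₀ r^3/(3·R) = -7.405×10^-5 C/m.
Since E is radial and uniform over the curved surface, Φ = E·2πrL = Q_enc/ε₀ = λ_enc L/ε₀.
E = |λ_enc|/(2πε₀r) = (7.405×10^-5)/(2π·8.85×10^-12·0.0954) = 1.40e7 N/C.

E = 1.40×10^7 V/m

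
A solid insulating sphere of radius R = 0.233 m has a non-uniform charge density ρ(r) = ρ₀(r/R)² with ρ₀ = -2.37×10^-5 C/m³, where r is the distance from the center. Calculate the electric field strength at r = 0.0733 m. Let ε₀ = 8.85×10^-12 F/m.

By spherical symmetry E is radial; choose a Gaussian sphere of radius r = 0.0733 m (r < R).
Q_enc = ∫₀^r ρ(r')·4πr'² dr' = (4πρ₀/R²) ∫₀^r r'^4 dr' = 4πρ₀ r^5/(5·R²) = -2.322×10^-9 C.
Applying ∮E·dA = Q_enc/ε₀ with Φ = E(4πr²):
E = |Q_enc|/(4πε₀r²) = (2.322×10^-9)/(4π·8.85×10^-12·(0.0733)²) = 3.89e3 N/C.

E ≈ 3.89×10^3 N/C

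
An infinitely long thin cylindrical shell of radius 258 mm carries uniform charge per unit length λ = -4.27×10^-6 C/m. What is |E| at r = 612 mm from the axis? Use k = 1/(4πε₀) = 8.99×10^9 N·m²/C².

Coaxial Gaussian cylinder, radius r = 612 mm, length L (r > 258 mm).
The full line charge is enclosed: λ_enc = -4.27e-6 C/m.
Applying ∮E·dA = Q_enc/ε₀ with the end caps contributing no flux:
E = 2k|λ_enc|/r = 2(8.99×10^9)(4.27e-6)/(0.612) = 1.25×10^5 N/C.

|E| ≈ 1.25×10^5 N/C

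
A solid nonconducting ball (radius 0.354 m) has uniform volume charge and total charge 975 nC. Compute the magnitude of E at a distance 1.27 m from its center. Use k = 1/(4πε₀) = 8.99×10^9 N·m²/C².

E ≈ 5.43×10^3 N/C

Use a concentric Gaussian sphere at r = 1.27 m (r > R, so the entire charge is enclosed).
Q_enc = 975 nC = 9.75e-7 C.
Applying ∮E·dA = Q_enc/ε₀ with Φ = E(4πr²):
E = k|Q_enc|/r² = (8.99×10^9)(9.75e-7)/(1.27)² = 5.43×10^3 N/C.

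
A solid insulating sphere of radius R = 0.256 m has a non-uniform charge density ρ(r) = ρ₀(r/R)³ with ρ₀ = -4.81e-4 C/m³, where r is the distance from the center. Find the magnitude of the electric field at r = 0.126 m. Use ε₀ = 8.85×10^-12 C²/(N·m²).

|E| = 1.36×10^5 V/m

By spherical symmetry E is radial; choose a Gaussian sphere of radius r = 0.126 m (r < R).
Integrate the density: Q_enc = 4π ∫₀^r ρ₀(r'/R)^3 r'² dr' = 4πρ₀ r^6/(6·R³) = -2.403e-7 C.
Gauss's law: E·4πr² = Q_enc/ε₀.
E = |Q_enc|/(4πε₀r²) = (2.403e-7)/(4π·8.85×10^-12·(0.126)²) = 1.36×10^5 N/C.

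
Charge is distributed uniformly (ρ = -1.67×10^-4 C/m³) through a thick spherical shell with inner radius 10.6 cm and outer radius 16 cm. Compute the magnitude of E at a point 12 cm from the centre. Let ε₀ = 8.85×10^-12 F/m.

Use a concentric Gaussian sphere at r = 12 cm (within the shell material, 10.6 cm < r < 16 cm).
Only the shell between 10.6 cm and r is enclosed: Q_enc = ρ·(4π/3)(r³ − a³) = (-1.67×10^-4)·(4π/3)·((0.12)³ − (0.106)³) = -3.756e-7 C.
Gauss's law: E·4πr² = Q_enc/ε₀.
E = |Q_enc|/(4πε₀r²) = (3.756×10^-7)/(4π·8.85×10^-12·(0.12)²) = 2.35×10^5 N/C.

|E| ≈ 2.35e5 N/C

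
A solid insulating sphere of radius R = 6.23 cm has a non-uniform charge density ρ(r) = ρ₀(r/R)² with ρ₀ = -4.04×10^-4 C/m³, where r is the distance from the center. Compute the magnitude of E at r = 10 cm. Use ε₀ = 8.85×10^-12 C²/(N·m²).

Use a concentric Gaussian sphere at r = 10 cm (r > R, all charge enclosed).
Q_enc = 4π ∫₀^R ρ₀(r'/R)^2 r'² dr' = 4πρ₀R³/5 = -2.455×10^-7 C.
Since E is radial and uniform over the Gaussian sphere, Φ = E·4πr² = Q_enc/ε₀.
E = |Q_enc|/(4πε₀r²) = (2.455e-7)/(4π·8.85×10^-12·(0.1)²) = 2.21×10^5 N/C.

2.21×10^5 N/C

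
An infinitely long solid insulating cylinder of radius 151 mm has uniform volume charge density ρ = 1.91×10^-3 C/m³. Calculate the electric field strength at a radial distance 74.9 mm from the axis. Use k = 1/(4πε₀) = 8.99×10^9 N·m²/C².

E ≈ 8.08e6 V/m

Take a coaxial cylindrical Gaussian surface of radius r = 74.9 mm and length L (r < R).
Enclosed charge per unit length: λ_enc = ρ·πr² = (1.91×10^-3)π(0.0749)² = 3.366×10^-5 C/m.
By Gauss's law (flux through the curved wall only), E·2πrL = λ_enc L/ε₀.
E = 2k|λ_enc|/r = 2(8.99×10^9)(3.366e-5)/(0.0749) = 8.08×10^6 N/C.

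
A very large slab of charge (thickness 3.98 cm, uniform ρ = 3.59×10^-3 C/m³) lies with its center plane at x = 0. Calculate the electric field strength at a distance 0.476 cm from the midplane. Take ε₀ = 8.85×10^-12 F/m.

By symmetry E is perpendicular to the slab. A Gaussian pillbox from −0.476 cm to +0.476 cm (face area A) lies entirely within the slab.
Q_enc = ρ·(2x)·A and flux = 2EA, so 2EA = 2ρxA/ε₀ ⇒ E = |ρ|x/ε₀.
E = (3.59×10^-3)(0.00476)/(8.85×10^-12) = 1.93e6 N/C.

E = 1.93×10^6 V/m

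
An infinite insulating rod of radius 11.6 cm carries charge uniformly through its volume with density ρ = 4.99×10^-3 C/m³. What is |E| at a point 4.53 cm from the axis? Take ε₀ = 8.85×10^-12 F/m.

Coaxial Gaussian cylinder, radius r = 4.53 cm, length L (r < R).
Enclosed charge per unit length: λ_enc = ρ·πr² = (4.99×10^-3)π(0.0453)² = 3.217×10^-5 C/m.
Since E is radial and uniform over the curved surface, Φ = E·2πrL = Q_enc/ε₀ = λ_enc L/ε₀.
E = |λ_enc|/(2πε₀r) = (3.217e-5)/(2π·8.85×10^-12·0.0453) = 1.28×10^7 N/C.

|E| = 1.28×10^7 N/C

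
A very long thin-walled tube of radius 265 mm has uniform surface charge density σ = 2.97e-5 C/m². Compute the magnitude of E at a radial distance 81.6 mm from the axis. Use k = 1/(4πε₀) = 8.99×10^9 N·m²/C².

E = 0

Take a coaxial cylindrical Gaussian surface of radius r = 81.6 mm and length L (r < 265 mm, inside the shell).
All the surface charge lies outside this cylinder: Q_enc = 0, hence E = 0.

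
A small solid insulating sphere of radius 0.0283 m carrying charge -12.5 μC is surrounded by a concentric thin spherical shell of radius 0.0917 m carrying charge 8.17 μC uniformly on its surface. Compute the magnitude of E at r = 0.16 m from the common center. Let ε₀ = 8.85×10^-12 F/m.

E ≈ 1.52×10^6 V/m

By spherical symmetry E is radial; choose a Gaussian sphere of radius r = 0.16 m (r > 0.0917 m, enclosing both).
Q_enc = (-12.5 μC) + (8.17 μC) = -4.33×10^-6 C.
By Gauss's law, ∮E·dA = E·4πr² = Q_enc/ε₀.
E = |Q_enc|/(4πε₀r²) = (4.33×10^-6)/(4π·8.85×10^-12·(0.16)²) = 1.52×10^6 N/C.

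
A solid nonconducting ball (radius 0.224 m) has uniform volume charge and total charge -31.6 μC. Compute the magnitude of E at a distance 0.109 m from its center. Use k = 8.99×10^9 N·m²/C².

E ≈ 2.76×10^6 V/m

Take a concentric spherical Gaussian surface of radius r = 0.109 m (r < R).
For a uniform sphere the enclosed fraction is (r/R)³, so Q_enc = (-31.6 μC)(0.109/0.224)³ = -3.641×10^-6 C.
Applying ∮E·dA = Q_enc/ε₀ with Φ = E(4πr²):
E = k|Q_enc|/r² = (8.99×10^9)(3.641e-6)/(0.109)² = 2.76×10^6 N/C.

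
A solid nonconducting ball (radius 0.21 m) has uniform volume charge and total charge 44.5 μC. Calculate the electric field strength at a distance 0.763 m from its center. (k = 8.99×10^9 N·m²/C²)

Take a concentric spherical Gaussian surface of radius r = 0.763 m (r > R, so the entire charge is enclosed).
Q_enc = 44.5 μC = 4.45×10^-5 C.
Gauss's law: E·4πr² = Q_enc/ε₀.
E = k|Q_enc|/r² = (8.99×10^9)(4.45×10^-5)/(0.763)² = 6.87e5 N/C.

|E| = 6.87×10^5 N/C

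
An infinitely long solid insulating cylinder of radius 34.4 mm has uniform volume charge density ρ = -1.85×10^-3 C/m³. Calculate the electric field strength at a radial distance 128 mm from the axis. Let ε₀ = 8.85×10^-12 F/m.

|E| = 9.66×10^5 V/m

Take a coaxial cylindrical Gaussian surface of radius r = 128 mm and length L (r > 34.4 mm, full cross-section enclosed).
λ_enc = ρ·πR² = (-1.85e-3)π(0.0344)² = -6.878×10^-6 C/m.
Since E is radial and uniform over the curved surface, Φ = E·2πrL = Q_enc/ε₀ = λ_enc L/ε₀.
E = |λ_enc|/(2πε₀r) = (6.878×10^-6)/(2π·8.85×10^-12·0.128) = 9.66×10^5 N/C.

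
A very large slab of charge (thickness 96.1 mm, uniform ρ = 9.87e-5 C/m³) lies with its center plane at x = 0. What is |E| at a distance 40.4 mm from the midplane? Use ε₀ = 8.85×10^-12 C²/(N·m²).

4.51×10^5 N/C

By symmetry E is perpendicular to the slab. A Gaussian pillbox from −40.4 mm to +40.4 mm (face area A) lies entirely within the slab.
Q_enc = ρ·(2x)·A and flux = 2EA, so 2EA = 2ρxA/ε₀ ⇒ E = |ρ|x/ε₀.
E = (9.87e-5)(0.0404)/(8.85×10^-12) = 4.51×10^5 N/C.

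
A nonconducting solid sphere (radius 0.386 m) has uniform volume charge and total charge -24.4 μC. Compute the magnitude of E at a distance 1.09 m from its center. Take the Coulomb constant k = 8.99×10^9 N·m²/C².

E ≈ 1.85e5 V/m

Symmetry ⇒ E = E(r) r̂. Gaussian sphere of radius r = 1.09 m (r > R, so the entire charge is enclosed).
Q_enc = -24.4 μC = -2.44×10^-5 C.
By Gauss's law, ∮E·dA = E·4πr² = Q_enc/ε₀.
E = k|Q_enc|/r² = (8.99×10^9)(2.44e-5)/(1.09)² = 1.85×10^5 N/C.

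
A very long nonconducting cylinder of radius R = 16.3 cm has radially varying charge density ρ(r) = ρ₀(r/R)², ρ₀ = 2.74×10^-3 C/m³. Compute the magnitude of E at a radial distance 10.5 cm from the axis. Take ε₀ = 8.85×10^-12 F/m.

Take a coaxial cylindrical Gaussian surface of radius r = 10.5 cm and length L (r < R).
λ_enc = ∫₀^r ρ(r')·2πr' dr' = (2πρ₀/R²)·r^4/4 = 1.969×10^-5 C/m.
Gauss's law: E·2πrL = λ_enc L/ε₀.
E = |λ_enc|/(2πε₀r) = (1.969e-5)/(2π·8.85×10^-12·0.105) = 3.37e6 N/C.

E ≈ 3.37e6 N/C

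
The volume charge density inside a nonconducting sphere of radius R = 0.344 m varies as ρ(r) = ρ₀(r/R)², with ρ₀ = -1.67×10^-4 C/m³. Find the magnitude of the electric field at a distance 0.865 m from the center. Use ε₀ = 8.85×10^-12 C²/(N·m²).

|E| ≈ 2.05×10^5 N/C

Take a concentric spherical Gaussian surface of radius r = 0.865 m (r > R, all charge enclosed).
Q_enc = 4π ∫₀^R ρ₀(r'/R)^2 r'² dr' = 4πρ₀R³/5 = -1.709e-5 C.
By Gauss's law, ∮E·dA = E·4πr² = Q_enc/ε₀.
E = |Q_enc|/(4πε₀r²) = (1.709e-5)/(4π·8.85×10^-12·(0.865)²) = 2.05×10^5 N/C.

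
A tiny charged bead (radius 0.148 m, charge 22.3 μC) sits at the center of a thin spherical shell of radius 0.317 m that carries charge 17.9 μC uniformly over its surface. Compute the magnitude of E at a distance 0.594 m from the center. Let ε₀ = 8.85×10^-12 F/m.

|E| ≈ 1.02×10^6 N/C

Symmetry ⇒ E = E(r) r̂. Gaussian sphere of radius r = 0.594 m (r > 0.317 m, enclosing both).
Q_enc = (22.3 μC) + (17.9 μC) = 4.02×10^-5 C.
Since E is radial and uniform over the Gaussian sphere, Φ = E·4πr² = Q_enc/ε₀.
E = |Q_enc|/(4πε₀r²) = (4.02e-5)/(4π·8.85×10^-12·(0.594)²) = 1.02×10^6 N/C.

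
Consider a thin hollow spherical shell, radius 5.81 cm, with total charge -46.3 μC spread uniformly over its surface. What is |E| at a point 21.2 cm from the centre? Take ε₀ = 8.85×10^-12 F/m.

E = 9.26×10^6 V/m

Symmetry ⇒ E = E(r) r̂. Gaussian sphere of radius r = 21.2 cm (r > 5.81 cm).
The entire shell is enclosed: Q_enc = -4.63×10^-5 C.
By Gauss's law, ∮E·dA = E·4πr² = Q_enc/ε₀.
E = |Q_enc|/(4πε₀r²) = (4.63×10^-5)/(4π·8.85×10^-12·(0.212)²) = 9.26×10^6 N/C.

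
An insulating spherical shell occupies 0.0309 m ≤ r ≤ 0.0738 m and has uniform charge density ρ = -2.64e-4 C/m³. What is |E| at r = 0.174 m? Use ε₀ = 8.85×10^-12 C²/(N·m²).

By spherical symmetry E is radial; choose a Gaussian sphere of radius r = 0.174 m (r > 0.0738 m, enclosing the whole shell).
Q_enc = ρ·(4π/3)(b³ − a³) = (-2.64×10^-4)·(4π/3)·((0.0738)³ − (0.0309)³) = -4.119×10^-7 C.
By Gauss's law, ∮E·dA = E·4πr² = Q_enc/ε₀.
E = |Q_enc|/(4πε₀r²) = (4.119e-7)/(4π·8.85×10^-12·(0.174)²) = 1.22×10^5 N/C.

|E| ≈ 1.22×10^5 N/C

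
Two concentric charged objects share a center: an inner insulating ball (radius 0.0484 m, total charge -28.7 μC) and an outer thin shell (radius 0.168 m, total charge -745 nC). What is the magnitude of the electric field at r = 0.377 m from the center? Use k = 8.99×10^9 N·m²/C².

Take a concentric spherical Gaussian surface of radius r = 0.377 m (r > 0.168 m, enclosing both).
Q_enc = (-28.7 μC) + (-745 nC) = -2.944×10^-5 C.
Applying ∮E·dA = Q_enc/ε₀ with Φ = E(4πr²):
E = k|Q_enc|/r² = (8.99×10^9)(2.944e-5)/(0.377)² = 1.86e6 N/C.

|E| ≈ 1.86e6 N/C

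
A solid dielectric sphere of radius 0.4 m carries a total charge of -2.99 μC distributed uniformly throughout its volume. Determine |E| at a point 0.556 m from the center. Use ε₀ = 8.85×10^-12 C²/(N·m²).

Use a concentric Gaussian sphere at r = 0.556 m (r > R, so the entire charge is enclosed).
Q_enc = -2.99 μC = -2.99×10^-6 C.
Applying ∮E·dA = Q_enc/ε₀ with Φ = E(4πr²):
E = |Q_enc|/(4πε₀r²) = (2.99e-6)/(4π·8.85×10^-12·(0.556)²) = 8.70×10^4 N/C.

|E| ≈ 8.70e4 V/m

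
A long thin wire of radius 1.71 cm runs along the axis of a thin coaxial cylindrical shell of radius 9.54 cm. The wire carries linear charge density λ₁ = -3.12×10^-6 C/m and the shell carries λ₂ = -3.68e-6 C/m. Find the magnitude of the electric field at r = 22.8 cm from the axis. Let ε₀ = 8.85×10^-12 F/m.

5.36×10^5 N/C

Take a coaxial cylindrical Gaussian surface of radius r = 22.8 cm and length L (r > 9.54 cm, enclosing both).
λ_enc = λ₁ + λ₂ = (-3.12×10^-6) + (-3.68e-6) = -6.80×10^-6 C/m.
By Gauss's law (flux through the curved wall only), E·2πrL = λ_enc L/ε₀.
E = |λ_enc|/(2πε₀r) = (6.80×10^-6)/(2π·8.85×10^-12·0.228) = 5.36×10^5 N/C.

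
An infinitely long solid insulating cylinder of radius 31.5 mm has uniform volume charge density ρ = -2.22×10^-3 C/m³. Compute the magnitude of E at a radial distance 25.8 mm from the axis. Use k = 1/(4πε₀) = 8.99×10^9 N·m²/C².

Choose a coaxial cylinder of radius r = 25.8 mm (arbitrary length L) as the Gaussian surface (r < R).
Charge inside radius r per length L is ρ·πr²·L, so λ_enc = ρπr² = -4.642×10^-6 C/m.
Gauss's law: E·2πrL = λ_enc L/ε₀.
E = 2k|λ_enc|/r = 2(8.99×10^9)(4.642×10^-6)/(0.0258) = 3.24×10^6 N/C.

E ≈ 3.24×10^6 N/C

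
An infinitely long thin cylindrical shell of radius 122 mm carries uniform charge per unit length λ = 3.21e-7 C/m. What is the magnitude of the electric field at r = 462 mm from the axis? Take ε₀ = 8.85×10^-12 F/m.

E = 1.25×10^4 N/C

Take a coaxial cylindrical Gaussian surface of radius r = 462 mm and length L (r > 122 mm).
The full line charge is enclosed: λ_enc = 3.21e-7 C/m.
Gauss's law: E·2πrL = λ_enc L/ε₀.
E = |λ_enc|/(2πε₀r) = (3.21e-7)/(2π·8.85×10^-12·0.462) = 1.25×10^4 N/C.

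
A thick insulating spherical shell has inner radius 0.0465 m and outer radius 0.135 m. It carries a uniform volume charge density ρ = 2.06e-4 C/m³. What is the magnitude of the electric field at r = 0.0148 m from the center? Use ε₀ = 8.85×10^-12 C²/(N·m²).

E = 0 (no enclosed charge)

Symmetry ⇒ E = E(r) r̂. Gaussian sphere of radius r = 0.0148 m (r < 0.0465 m, inside the empty cavity).
No charge is enclosed, so by Gauss's law E·4πr² = 0 ⇒ E = 0.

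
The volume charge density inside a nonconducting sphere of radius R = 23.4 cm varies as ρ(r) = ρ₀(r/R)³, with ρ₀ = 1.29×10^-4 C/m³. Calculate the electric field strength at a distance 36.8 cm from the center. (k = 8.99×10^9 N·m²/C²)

Use a concentric Gaussian sphere at r = 36.8 cm (r > R, all charge enclosed).
Q_enc = 4π ∫₀^R ρ₀(r'/R)^3 r'² dr' = 4πρ₀R³/6 = 3.462e-6 C.
By Gauss's law, ∮E·dA = E·4πr² = Q_enc/ε₀.
E = k|Q_enc|/r² = (8.99×10^9)(3.462×10^-6)/(0.368)² = 2.30×10^5 N/C.

2.30×10^5 V/m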